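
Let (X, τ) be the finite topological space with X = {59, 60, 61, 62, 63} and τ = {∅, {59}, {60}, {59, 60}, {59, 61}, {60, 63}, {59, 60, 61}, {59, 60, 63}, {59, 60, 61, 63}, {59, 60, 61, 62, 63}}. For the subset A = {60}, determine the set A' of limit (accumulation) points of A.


A' = {62, 63}

For each x ∈ X, list the open sets U ∈ τ with x ∈ U, then check whether U ∩ (A ∖ {x}) ≠ ∅ for every such U.
  x = 59: open {59} ∋ x has {59} ∩ (A ∖ {59}) = ∅, so x is NOT a limit point.
  x = 60: open {60} ∋ x has {60} ∩ (A ∖ {60}) = ∅, so x is NOT a limit point.
  x = 61: open {59, 61} ∋ x has {59, 61} ∩ (A ∖ {61}) = ∅, so x is NOT a limit point.
  x = 62: opens ∋ x are {59, 60, 61, 62, 63}; each meets A ∖ {62}, so x IS a limit point.
  x = 63: opens ∋ x are {60, 63}, {59, 60, 63}, {59, 60, 61, 63}, {59, 60, 61, 62, 63}; each meets A ∖ {63}, so x IS a limit point.
Collecting: A' = {62, 63}.


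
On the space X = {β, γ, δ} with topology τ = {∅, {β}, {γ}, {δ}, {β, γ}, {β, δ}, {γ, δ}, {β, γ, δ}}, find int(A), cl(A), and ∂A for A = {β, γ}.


int(A) = {β, γ}, cl(A) = {β, γ}, ∂A = ∅.

Closed sets in (X, τ) are complements of opens:
  closed(X, τ) = {∅, {β}, {γ}, {δ}, {β, γ}, {β, δ}, {γ, δ}, {β, γ, δ}}.
int(A) = ⋃ {U ∈ τ : U ⊆ A}. Opens contained in A: ∅, {β}, {γ}, {β, γ}.
Taking the union of these: int(A) = {β, γ}.
cl(A) = ⋂ {C closed : A ⊆ C}. Closed sets containing A: {β, γ}, {β, γ, δ}.
Intersecting these: cl(A) = {β, γ}.
∂A = cl(A) ∖ int(A) = {β, γ} ∖ {β, γ} = ∅.


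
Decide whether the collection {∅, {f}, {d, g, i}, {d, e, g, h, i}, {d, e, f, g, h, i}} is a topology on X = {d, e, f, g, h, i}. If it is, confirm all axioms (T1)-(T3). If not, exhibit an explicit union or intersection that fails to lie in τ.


τ is NOT a topology on X.

Axiom (T1): ∅ ∈ τ? Yes; X ∈ τ? Yes.
Axiom (T2/T3): check pairwise unions and intersections of members of τ.
Counterexample for (T2): {f} ∪ {d, g, i} = {d, f, g, i} ∉ τ. Therefore τ is NOT a topology.


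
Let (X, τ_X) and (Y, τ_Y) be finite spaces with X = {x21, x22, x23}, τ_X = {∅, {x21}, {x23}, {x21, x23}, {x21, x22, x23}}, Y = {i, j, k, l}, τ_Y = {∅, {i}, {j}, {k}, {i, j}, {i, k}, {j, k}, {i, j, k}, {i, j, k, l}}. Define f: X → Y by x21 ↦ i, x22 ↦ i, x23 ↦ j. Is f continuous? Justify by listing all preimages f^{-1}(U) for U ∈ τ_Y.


f is NOT continuous.

Compute f^{-1}(U) for each U ∈ τ_Y:
  U = ∅: f^{-1}(U) = ∅ ∈ τ_X ✓.
  U = {i}: f^{-1}(U) = {x21, x22} ∉ τ_X ✗.
  U = {j}: f^{-1}(U) = {x23} ∈ τ_X ✓.
  U = {k}: f^{-1}(U) = ∅ ∈ τ_X ✓.
  U = {i, j}: f^{-1}(U) = {x21, x22, x23} ∈ τ_X ✓.
  U = {i, k}: f^{-1}(U) = {x21, x22} ∉ τ_X ✗.
  U = {j, k}: f^{-1}(U) = {x23} ∈ τ_X ✓.
  U = {i, j, k}: f^{-1}(U) = {x21, x22, x23} ∈ τ_X ✓.
  U = {i, j, k, l}: f^{-1}(U) = {x21, x22, x23} ∈ τ_X ✓.
Found U = {i} with f^{-1}(U) = {x21, x22} not in τ_X. Therefore f is NOT continuous.


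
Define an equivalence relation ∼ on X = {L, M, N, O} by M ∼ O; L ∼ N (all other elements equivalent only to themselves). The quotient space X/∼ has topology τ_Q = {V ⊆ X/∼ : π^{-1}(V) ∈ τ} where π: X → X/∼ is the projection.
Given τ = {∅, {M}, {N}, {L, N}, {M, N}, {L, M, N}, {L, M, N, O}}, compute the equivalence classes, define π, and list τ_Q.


X/∼ = {[L=N], [M=O]}; |τ_Q| = 3.

Equivalence classes: [L=N], [M=O].
Quotient map π: X → X/∼ sends L ↦ [L=N], M ↦ [M=O], N ↦ [L=N], O ↦ [M=O].
For each subset V ⊆ X/∼, compute π^{-1}(V) ⊆ X and check whether π^{-1}(V) ∈ τ. V is open in τ_Q iff π^{-1}(V) ∈ τ.
  V = {}: π^{-1}(V) = ∅ ∈ τ ✓.
  V = {[L=N]}: π^{-1}(V) = {L, N} ∈ τ ✓.
  V = {[M=O]}: π^{-1}(V) = {M, O} ∉ τ ✗.
  V = {[L=N], [M=O]}: π^{-1}(V) = {L, M, N, O} ∈ τ ✓.
Open sets in the quotient: τ_Q = {{}, {[L=N]}, {[L=N], [M=O]}} (3 elements).


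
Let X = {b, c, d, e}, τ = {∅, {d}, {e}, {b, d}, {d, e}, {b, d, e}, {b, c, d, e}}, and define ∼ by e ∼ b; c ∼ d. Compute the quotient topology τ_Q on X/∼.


X/∼ = {[b=e], [c=d]}; |τ_Q| = 2.

Equivalence classes: [b=e], [c=d].
Quotient map π: X → X/∼ sends b ↦ [b=e], c ↦ [c=d], d ↦ [c=d], e ↦ [b=e].
For each subset V ⊆ X/∼, compute π^{-1}(V) ⊆ X and check whether π^{-1}(V) ∈ τ. V is open in τ_Q iff π^{-1}(V) ∈ τ.
  V = {}: π^{-1}(V) = ∅ ∈ τ ✓.
  V = {[b=e]}: π^{-1}(V) = {b, e} ∉ τ ✗.
  V = {[c=d]}: π^{-1}(V) = {c, d} ∉ τ ✗.
  V = {[b=e], [c=d]}: π^{-1}(V) = {b, c, d, e} ∈ τ ✓.
Open sets in the quotient: τ_Q = {{}, {[b=e], [c=d]}} (2 elements).


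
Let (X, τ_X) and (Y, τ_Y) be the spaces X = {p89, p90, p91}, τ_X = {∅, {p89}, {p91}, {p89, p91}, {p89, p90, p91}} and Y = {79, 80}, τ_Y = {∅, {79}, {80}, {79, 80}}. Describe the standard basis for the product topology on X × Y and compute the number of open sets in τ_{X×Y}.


Basis B = {∅ × ∅, {p89} × {79}, {p89} × {80}, {p91} × {79}, {p91} × {80}, {p89} × {79, 80}, {p89, p91} × {79}, {p89, p91} × {80}, {p91} × {79, 80}, {p89, p90, p91} × {79}, {p89, p90, p91} × {80}, {p89, p91} × {79, 80}, {p89, p90, p91} × {79, 80}}; |τ_{X×Y}| = 25.

Enumerate products U × V with U ∈ τ_X, V ∈ τ_Y (deduplicated):
  ∅ × ∅ = {} (∅)
  {p89} × {79} = {(p89,79)}
  {p89} × {80} = {(p89,80)}
  {p91} × {79} = {(p91,79)}
  {p91} × {80} = {(p91,80)}
  {p89} × {79, 80} = {(p89,79), (p89,80)}
  {p89, p91} × {79} = {(p89,79), (p91,79)}
  {p89, p91} × {80} = {(p89,80), (p91,80)}
  {p91} × {79, 80} = {(p91,79), (p91,80)}
  {p89, p90, p91} × {79} = {(p89,79), (p90,79), (p91,79)}
  {p89, p90, p91} × {80} = {(p89,80), (p90,80), (p91,80)}
  {p89, p91} × {79, 80} = {(p89,79), (p89,80), (p91,79), (p91,80)}
  {p89, p90, p91} × {79, 80} = {(p89,79), (p89,80), (p90,79), (p90,80), (p91,79), (p91,80)}
These 13 distinct sets form the basis B.
Close under arbitrary unions to get τ_{X×Y}; counting gives |τ_{X×Y}| = 25.


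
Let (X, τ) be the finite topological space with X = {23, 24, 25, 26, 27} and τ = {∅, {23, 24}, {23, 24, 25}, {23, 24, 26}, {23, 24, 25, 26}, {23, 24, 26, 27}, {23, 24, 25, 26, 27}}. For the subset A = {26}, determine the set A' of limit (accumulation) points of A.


A' = {27}

For each x ∈ X, list the open sets U ∈ τ with x ∈ U, then check whether U ∩ (A ∖ {x}) ≠ ∅ for every such U.
  x = 23: open {23, 24} ∋ x has {23, 24} ∩ (A ∖ {23}) = ∅, so x is NOT a limit point.
  x = 24: open {23, 24} ∋ x has {23, 24} ∩ (A ∖ {24}) = ∅, so x is NOT a limit point.
  x = 25: open {23, 24, 25} ∋ x has {23, 24, 25} ∩ (A ∖ {25}) = ∅, so x is NOT a limit point.
  x = 26: open {23, 24, 26} ∋ x has {23, 24, 26} ∩ (A ∖ {26}) = ∅, so x is NOT a limit point.
  x = 27: opens ∋ x are {23, 24, 26, 27}, {23, 24, 25, 26, 27}; each meets A ∖ {27}, so x IS a limit point.
Collecting: A' = {27}.


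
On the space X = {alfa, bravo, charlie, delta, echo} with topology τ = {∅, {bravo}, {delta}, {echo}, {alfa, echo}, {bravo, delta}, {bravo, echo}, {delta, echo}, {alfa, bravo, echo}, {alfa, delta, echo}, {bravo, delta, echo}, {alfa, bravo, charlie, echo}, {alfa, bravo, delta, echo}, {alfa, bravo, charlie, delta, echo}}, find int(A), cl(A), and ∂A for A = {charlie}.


int(A) = ∅, cl(A) = {charlie}, ∂A = {charlie}.

Closed sets in (X, τ) are complements of opens:
  closed(X, τ) = {∅, {charlie}, {delta}, {alfa, charlie}, {bravo, charlie}, {charlie, delta}, {alfa, bravo, charlie}, {alfa, charlie, delta}, {alfa, charlie, echo}, {bravo, charlie, delta}, {alfa, bravo, charlie, delta}, {alfa, bravo, charlie, echo}, {alfa, charlie, delta, echo}, {alfa, bravo, charlie, delta, echo}}.
int(A) = ⋃ {U ∈ τ : U ⊆ A}. Opens contained in A: ∅.
Taking the union of these: int(A) = ∅.
cl(A) = ⋂ {C closed : A ⊆ C}. Closed sets containing A: {charlie}, {alfa, charlie}, {bravo, charlie}, {charlie, delta}, {alfa, bravo, charlie}, {alfa, charlie, delta}, {alfa, charlie, echo}, {bravo, charlie, delta}, {alfa, bravo, charlie, delta}, {alfa, bravo, charlie, echo}, {alfa, charlie, delta, echo}, {alfa, bravo, charlie, delta, echo}.
Intersecting these: cl(A) = {charlie}.
∂A = cl(A) ∖ int(A) = {charlie} ∖ ∅ = {charlie}.


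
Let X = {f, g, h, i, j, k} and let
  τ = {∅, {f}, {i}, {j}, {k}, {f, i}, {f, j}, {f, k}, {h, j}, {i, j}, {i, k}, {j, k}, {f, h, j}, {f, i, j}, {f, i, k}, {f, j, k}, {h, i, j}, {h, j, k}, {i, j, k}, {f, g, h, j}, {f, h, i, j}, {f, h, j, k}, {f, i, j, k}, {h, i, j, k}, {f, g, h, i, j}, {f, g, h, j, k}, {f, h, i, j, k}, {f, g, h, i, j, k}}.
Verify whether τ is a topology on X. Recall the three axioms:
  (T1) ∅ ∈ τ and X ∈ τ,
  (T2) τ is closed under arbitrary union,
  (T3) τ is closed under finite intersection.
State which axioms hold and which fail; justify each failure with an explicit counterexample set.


τ IS a topology on X.

Axiom (T1): ∅ ∈ τ? Yes; X ∈ τ? Yes.
Axiom (T2/T3): check pairwise unions and intersections of members of τ.
All pairwise intersections and unions checked — each lies in τ. Therefore τ satisfies (T1), (T2), (T3): it IS a topology on X.


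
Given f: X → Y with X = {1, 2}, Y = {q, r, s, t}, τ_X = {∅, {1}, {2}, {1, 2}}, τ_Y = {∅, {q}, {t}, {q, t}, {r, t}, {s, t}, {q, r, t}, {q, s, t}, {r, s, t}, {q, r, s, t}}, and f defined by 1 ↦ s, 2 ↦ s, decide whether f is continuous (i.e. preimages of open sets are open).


f IS continuous.

Compute f^{-1}(U) for each U ∈ τ_Y:
  U = ∅: f^{-1}(U) = ∅ ∈ τ_X ✓.
  U = {q}: f^{-1}(U) = ∅ ∈ τ_X ✓.
  U = {t}: f^{-1}(U) = ∅ ∈ τ_X ✓.
  U = {q, t}: f^{-1}(U) = ∅ ∈ τ_X ✓.
  U = {r, t}: f^{-1}(U) = ∅ ∈ τ_X ✓.
  U = {s, t}: f^{-1}(U) = {1, 2} ∈ τ_X ✓.
  U = {q, r, t}: f^{-1}(U) = ∅ ∈ τ_X ✓.
  U = {q, s, t}: f^{-1}(U) = {1, 2} ∈ τ_X ✓.
  U = {r, s, t}: f^{-1}(U) = {1, 2} ∈ τ_X ✓.
  U = {q, r, s, t}: f^{-1}(U) = {1, 2} ∈ τ_X ✓.
Every preimage lies in τ_X, so f IS continuous.


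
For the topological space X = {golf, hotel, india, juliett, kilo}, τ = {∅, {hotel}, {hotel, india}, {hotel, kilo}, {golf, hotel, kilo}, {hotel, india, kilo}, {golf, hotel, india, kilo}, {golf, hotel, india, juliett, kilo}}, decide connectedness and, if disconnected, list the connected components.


(X, τ) is connected.

Find clopen sets (U ∈ τ with X ∖ U ∈ τ):
  U = ∅, X ∖ U = {golf, hotel, india, juliett, kilo} — both open, so U is clopen.
  U = {golf, hotel, india, juliett, kilo}, X ∖ U = ∅ — both open, so U is clopen.
Only trivial clopens (∅ and X) exist, so (X, τ) is connected.
Compute connected components by grouping points that agree on all clopens:
  component: {golf, hotel, india, juliett, kilo}


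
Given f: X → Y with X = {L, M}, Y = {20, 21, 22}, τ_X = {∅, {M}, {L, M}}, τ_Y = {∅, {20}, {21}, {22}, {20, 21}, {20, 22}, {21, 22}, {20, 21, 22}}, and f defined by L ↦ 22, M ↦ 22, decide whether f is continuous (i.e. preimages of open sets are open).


f IS continuous.

Compute f^{-1}(U) for each U ∈ τ_Y:
  U = ∅: f^{-1}(U) = ∅ ∈ τ_X ✓.
  U = {20}: f^{-1}(U) = ∅ ∈ τ_X ✓.
  U = {21}: f^{-1}(U) = ∅ ∈ τ_X ✓.
  U = {22}: f^{-1}(U) = {L, M} ∈ τ_X ✓.
  U = {20, 21}: f^{-1}(U) = ∅ ∈ τ_X ✓.
  U = {20, 22}: f^{-1}(U) = {L, M} ∈ τ_X ✓.
  U = {21, 22}: f^{-1}(U) = {L, M} ∈ τ_X ✓.
  U = {20, 21, 22}: f^{-1}(U) = {L, M} ∈ τ_X ✓.
Every preimage lies in τ_X, so f IS continuous.


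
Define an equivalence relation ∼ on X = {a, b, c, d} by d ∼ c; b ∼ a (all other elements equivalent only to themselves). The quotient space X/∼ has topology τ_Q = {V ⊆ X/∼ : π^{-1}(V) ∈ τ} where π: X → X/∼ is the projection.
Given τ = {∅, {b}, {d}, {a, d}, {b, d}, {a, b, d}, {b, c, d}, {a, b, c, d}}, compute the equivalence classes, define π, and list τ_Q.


X/∼ = {[a=b], [c=d]}; |τ_Q| = 2.

Equivalence classes: [a=b], [c=d].
Quotient map π: X → X/∼ sends a ↦ [a=b], b ↦ [a=b], c ↦ [c=d], d ↦ [c=d].
For each subset V ⊆ X/∼, compute π^{-1}(V) ⊆ X and check whether π^{-1}(V) ∈ τ. V is open in τ_Q iff π^{-1}(V) ∈ τ.
  V = {}: π^{-1}(V) = ∅ ∈ τ ✓.
  V = {[a=b]}: π^{-1}(V) = {a, b} ∉ τ ✗.
  V = {[c=d]}: π^{-1}(V) = {c, d} ∉ τ ✗.
  V = {[a=b], [c=d]}: π^{-1}(V) = {a, b, c, d} ∈ τ ✓.
Open sets in the quotient: τ_Q = {{}, {[a=b], [c=d]}} (2 elements).


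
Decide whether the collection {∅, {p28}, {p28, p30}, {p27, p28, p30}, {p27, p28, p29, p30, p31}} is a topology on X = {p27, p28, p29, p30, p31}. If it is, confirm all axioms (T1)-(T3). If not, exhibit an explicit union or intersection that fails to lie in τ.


τ IS a topology on X.

Axiom (T1): ∅ ∈ τ? Yes; X ∈ τ? Yes.
Axiom (T2/T3): check pairwise unions and intersections of members of τ.
All pairwise intersections and unions checked — each lies in τ. Therefore τ satisfies (T1), (T2), (T3): it IS a topology on X.


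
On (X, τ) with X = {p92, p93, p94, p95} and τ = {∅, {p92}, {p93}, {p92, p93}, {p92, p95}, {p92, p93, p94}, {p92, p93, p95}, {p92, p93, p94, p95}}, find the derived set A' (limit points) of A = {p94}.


A' = ∅

For each x ∈ X, list the open sets U ∈ τ with x ∈ U, then check whether U ∩ (A ∖ {x}) ≠ ∅ for every such U.
  x = p92: open {p92} ∋ x has {p92} ∩ (A ∖ {p92}) = ∅, so x is NOT a limit point.
  x = p93: open {p93} ∋ x has {p93} ∩ (A ∖ {p93}) = ∅, so x is NOT a limit point.
  x = p94: open {p92, p93, p94} ∋ x has {p92, p93, p94} ∩ (A ∖ {p94}) = ∅, so x is NOT a limit point.
  x = p95: open {p92, p95} ∋ x has {p92, p95} ∩ (A ∖ {p95}) = ∅, so x is NOT a limit point.
Collecting: A' = ∅.


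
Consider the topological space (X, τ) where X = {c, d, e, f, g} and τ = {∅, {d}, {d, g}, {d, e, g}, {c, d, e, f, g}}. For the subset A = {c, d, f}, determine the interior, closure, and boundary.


int(A) = {d}, cl(A) = {c, d, e, f, g}, ∂A = {c, e, f, g}.

Closed sets in (X, τ) are complements of opens:
  closed(X, τ) = {∅, {c, f}, {c, e, f}, {c, e, f, g}, {c, d, e, f, g}}.
int(A) = ⋃ {U ∈ τ : U ⊆ A}. Opens contained in A: ∅, {d}.
Taking the union of these: int(A) = {d}.
cl(A) = ⋂ {C closed : A ⊆ C}. Closed sets containing A: {c, d, e, f, g}.
Intersecting these: cl(A) = {c, d, e, f, g}.
∂A = cl(A) ∖ int(A) = {c, d, e, f, g} ∖ {d} = {c, e, f, g}.


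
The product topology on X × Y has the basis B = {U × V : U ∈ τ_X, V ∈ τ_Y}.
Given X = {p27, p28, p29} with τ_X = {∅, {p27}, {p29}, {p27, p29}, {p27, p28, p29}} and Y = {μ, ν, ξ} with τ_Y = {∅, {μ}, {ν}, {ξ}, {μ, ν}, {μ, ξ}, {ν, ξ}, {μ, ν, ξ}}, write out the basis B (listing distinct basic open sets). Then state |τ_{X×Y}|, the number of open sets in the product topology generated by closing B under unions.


Basis B = {∅ × ∅, {p27} × {μ}, {p27} × {ν}, {p27} × {ξ}, {p29} × {μ}, {p29} × {ν}, {p29} × {ξ}, {p27} × {μ, ν}, {p27} × {μ, ξ}, {p27, p29} × {μ}, {p27} × {ν, ξ}, {p27, p29} × {ν}, {p27, p29} × {ξ}, {p29} × {μ, ν}, {p29} × {μ, ξ}, {p29} × {ν, ξ}, {p27} × {μ, ν, ξ}, {p27, p28, p29} × {μ}, {p27, p28, p29} × {ν}, {p27, p28, p29} × {ξ}, {p29} × {μ, ν, ξ}, {p27, p29} × {μ, ν}, {p27, p29} × {μ, ξ}, {p27, p29} × {ν, ξ}, {p27, p29} × {μ, ν, ξ}, {p27, p28, p29} × {μ, ν}, {p27, p28, p29} × {μ, ξ}, {p27, p28, p29} × {ν, ξ}, {p27, p28, p29} × {μ, ν, ξ}}; |τ_{X×Y}| = 125.

Enumerate products U × V with U ∈ τ_X, V ∈ τ_Y (deduplicated):
  ∅ × ∅ = {} (∅)
  {p27} × {μ} = {(p27,μ)}
  {p27} × {ν} = {(p27,ν)}
  {p27} × {ξ} = {(p27,ξ)}
  {p29} × {μ} = {(p29,μ)}
  {p29} × {ν} = {(p29,ν)}
  {p29} × {ξ} = {(p29,ξ)}
  {p27} × {μ, ν} = {(p27,μ), (p27,ν)}
  {p27} × {μ, ξ} = {(p27,μ), (p27,ξ)}
  {p27, p29} × {μ} = {(p27,μ), (p29,μ)}
  {p27} × {ν, ξ} = {(p27,ν), (p27,ξ)}
  {p27, p29} × {ν} = {(p27,ν), (p29,ν)}
  {p27, p29} × {ξ} = {(p27,ξ), (p29,ξ)}
  {p29} × {μ, ν} = {(p29,μ), (p29,ν)}
  {p29} × {μ, ξ} = {(p29,μ), (p29,ξ)}
  {p29} × {ν, ξ} = {(p29,ν), (p29,ξ)}
  {p27} × {μ, ν, ξ} = {(p27,μ), (p27,ν), (p27,ξ)}
  {p27, p28, p29} × {μ} = {(p27,μ), (p28,μ), (p29,μ)}
  {p27, p28, p29} × {ν} = {(p27,ν), (p28,ν), (p29,ν)}
  {p27, p28, p29} × {ξ} = {(p27,ξ), (p28,ξ), (p29,ξ)}
  {p29} × {μ, ν, ξ} = {(p29,μ), (p29,ν), (p29,ξ)}
  {p27, p29} × {μ, ν} = {(p27,μ), (p27,ν), (p29,μ), (p29,ν)}
  {p27, p29} × {μ, ξ} = {(p27,μ), (p27,ξ), (p29,μ), (p29,ξ)}
  {p27, p29} × {ν, ξ} = {(p27,ν), (p27,ξ), (p29,ν), (p29,ξ)}
  {p27, p29} × {μ, ν, ξ} = {(p27,μ), (p27,ν), (p27,ξ), (p29,μ), (p29,ν), (p29,ξ)}
  {p27, p28, p29} × {μ, ν} = {(p27,μ), (p27,ν), (p28,μ), (p28,ν), (p29,μ), (p29,ν)}
  {p27, p28, p29} × {μ, ξ} = {(p27,μ), (p27,ξ), (p28,μ), (p28,ξ), (p29,μ), (p29,ξ)}
  {p27, p28, p29} × {ν, ξ} = {(p27,ν), (p27,ξ), (p28,ν), (p28,ξ), (p29,ν), (p29,ξ)}
  {p27, p28, p29} × {μ, ν, ξ} = {(p27,μ), (p27,ν), (p27,ξ), (p28,μ), (p28,ν), (p28,ξ), (p29,μ), (p29,ν), (p29,ξ)}
These 29 distinct sets form the basis B.
Close under arbitrary unions to get τ_{X×Y}; counting gives |τ_{X×Y}| = 125.


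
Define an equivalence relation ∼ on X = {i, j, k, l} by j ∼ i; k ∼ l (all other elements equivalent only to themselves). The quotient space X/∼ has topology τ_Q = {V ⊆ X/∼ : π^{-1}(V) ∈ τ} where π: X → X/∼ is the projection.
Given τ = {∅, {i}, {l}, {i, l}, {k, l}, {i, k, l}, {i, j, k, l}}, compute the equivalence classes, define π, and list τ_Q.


X/∼ = {[i=j], [k=l]}; |τ_Q| = 3.

Equivalence classes: [i=j], [k=l].
Quotient map π: X → X/∼ sends i ↦ [i=j], j ↦ [i=j], k ↦ [k=l], l ↦ [k=l].
For each subset V ⊆ X/∼, compute π^{-1}(V) ⊆ X and check whether π^{-1}(V) ∈ τ. V is open in τ_Q iff π^{-1}(V) ∈ τ.
  V = {}: π^{-1}(V) = ∅ ∈ τ ✓.
  V = {[i=j]}: π^{-1}(V) = {i, j} ∉ τ ✗.
  V = {[k=l]}: π^{-1}(V) = {k, l} ∈ τ ✓.
  V = {[i=j], [k=l]}: π^{-1}(V) = {i, j, k, l} ∈ τ ✓.
Open sets in the quotient: τ_Q = {{}, {[k=l]}, {[i=j], [k=l]}} (3 elements).


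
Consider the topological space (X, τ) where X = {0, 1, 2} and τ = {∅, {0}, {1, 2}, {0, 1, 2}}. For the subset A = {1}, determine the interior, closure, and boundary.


int(A) = ∅, cl(A) = {1, 2}, ∂A = {1, 2}.

Closed sets in (X, τ) are complements of opens:
  closed(X, τ) = {∅, {0}, {1, 2}, {0, 1, 2}}.
int(A) = ⋃ {U ∈ τ : U ⊆ A}. Opens contained in A: ∅.
Taking the union of these: int(A) = ∅.
cl(A) = ⋂ {C closed : A ⊆ C}. Closed sets containing A: {1, 2}, {0, 1, 2}.
Intersecting these: cl(A) = {1, 2}.
∂A = cl(A) ∖ int(A) = {1, 2} ∖ ∅ = {1, 2}.


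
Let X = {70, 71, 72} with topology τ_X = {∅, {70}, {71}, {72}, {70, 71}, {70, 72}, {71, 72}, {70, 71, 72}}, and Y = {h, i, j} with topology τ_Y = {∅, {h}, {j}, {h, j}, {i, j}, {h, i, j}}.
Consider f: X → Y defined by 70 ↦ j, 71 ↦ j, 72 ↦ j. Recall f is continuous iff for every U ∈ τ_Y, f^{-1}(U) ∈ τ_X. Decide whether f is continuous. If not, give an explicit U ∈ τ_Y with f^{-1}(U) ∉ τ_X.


f IS continuous.

Compute f^{-1}(U) for each U ∈ τ_Y:
  U = ∅: f^{-1}(U) = ∅ ∈ τ_X ✓.
  U = {h}: f^{-1}(U) = ∅ ∈ τ_X ✓.
  U = {j}: f^{-1}(U) = {70, 71, 72} ∈ τ_X ✓.
  U = {h, j}: f^{-1}(U) = {70, 71, 72} ∈ τ_X ✓.
  U = {i, j}: f^{-1}(U) = {70, 71, 72} ∈ τ_X ✓.
  U = {h, i, j}: f^{-1}(U) = {70, 71, 72} ∈ τ_X ✓.
Every preimage lies in τ_X, so f IS continuous.


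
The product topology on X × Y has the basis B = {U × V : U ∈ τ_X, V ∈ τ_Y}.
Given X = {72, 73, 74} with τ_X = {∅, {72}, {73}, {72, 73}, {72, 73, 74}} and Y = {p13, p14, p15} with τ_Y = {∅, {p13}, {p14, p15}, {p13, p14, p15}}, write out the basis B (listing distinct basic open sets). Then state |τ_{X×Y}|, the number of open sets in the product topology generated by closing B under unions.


Basis B = {∅ × ∅, {72} × {p13}, {73} × {p13}, {72, 73} × {p13}, {72} × {p14, p15}, {73} × {p14, p15}, {72} × {p13, p14, p15}, {72, 73, 74} × {p13}, {73} × {p13, p14, p15}, {72, 73} × {p14, p15}, {72, 73} × {p13, p14, p15}, {72, 73, 74} × {p14, p15}, {72, 73, 74} × {p13, p14, p15}}; |τ_{X×Y}| = 25.

Enumerate products U × V with U ∈ τ_X, V ∈ τ_Y (deduplicated):
  ∅ × ∅ = {} (∅)
  {72} × {p13} = {(72,p13)}
  {73} × {p13} = {(73,p13)}
  {72, 73} × {p13} = {(72,p13), (73,p13)}
  {72} × {p14, p15} = {(72,p14), (72,p15)}
  {73} × {p14, p15} = {(73,p14), (73,p15)}
  {72} × {p13, p14, p15} = {(72,p13), (72,p14), (72,p15)}
  {72, 73, 74} × {p13} = {(72,p13), (73,p13), (74,p13)}
  {73} × {p13, p14, p15} = {(73,p13), (73,p14), (73,p15)}
  {72, 73} × {p14, p15} = {(72,p14), (72,p15), (73,p14), (73,p15)}
  {72, 73} × {p13, p14, p15} = {(72,p13), (72,p14), (72,p15), (73,p13), (73,p14), (73,p15)}
  {72, 73, 74} × {p14, p15} = {(72,p14), (72,p15), (73,p14), (73,p15), (74,p14), (74,p15)}
  {72, 73, 74} × {p13, p14, p15} = {(72,p13), (72,p14), (72,p15), (73,p13), (73,p14), (73,p15), (74,p13), (74,p14), (74,p15)}
These 13 distinct sets form the basis B.
Close under arbitrary unions to get τ_{X×Y}; counting gives |τ_{X×Y}| = 25.


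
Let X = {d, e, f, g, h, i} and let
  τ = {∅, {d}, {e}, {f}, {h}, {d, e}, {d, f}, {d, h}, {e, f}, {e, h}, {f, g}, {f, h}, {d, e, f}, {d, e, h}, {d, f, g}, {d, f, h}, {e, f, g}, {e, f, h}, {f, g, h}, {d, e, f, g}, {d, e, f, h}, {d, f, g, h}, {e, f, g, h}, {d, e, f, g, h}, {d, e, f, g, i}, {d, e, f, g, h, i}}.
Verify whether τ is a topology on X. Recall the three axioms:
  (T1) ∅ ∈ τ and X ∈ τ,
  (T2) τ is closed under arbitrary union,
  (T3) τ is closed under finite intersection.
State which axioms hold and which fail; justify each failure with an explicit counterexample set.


τ IS a topology on X.

Axiom (T1): ∅ ∈ τ? Yes; X ∈ τ? Yes.
Axiom (T2/T3): check pairwise unions and intersections of members of τ.
All pairwise intersections and unions checked — each lies in τ. Therefore τ satisfies (T1), (T2), (T3): it IS a topology on X.


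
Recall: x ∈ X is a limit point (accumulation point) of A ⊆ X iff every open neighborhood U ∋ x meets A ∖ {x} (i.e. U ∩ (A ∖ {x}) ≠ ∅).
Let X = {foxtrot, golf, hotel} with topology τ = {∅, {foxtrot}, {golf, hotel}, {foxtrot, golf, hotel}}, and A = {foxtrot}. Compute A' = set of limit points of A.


A' = ∅

For each x ∈ X, list the open sets U ∈ τ with x ∈ U, then check whether U ∩ (A ∖ {x}) ≠ ∅ for every such U.
  x = foxtrot: open {foxtrot} ∋ x has {foxtrot} ∩ (A ∖ {foxtrot}) = ∅, so x is NOT a limit point.
  x = golf: open {golf, hotel} ∋ x has {golf, hotel} ∩ (A ∖ {golf}) = ∅, so x is NOT a limit point.
  x = hotel: open {golf, hotel} ∋ x has {golf, hotel} ∩ (A ∖ {hotel}) = ∅, so x is NOT a limit point.
Collecting: A' = ∅.


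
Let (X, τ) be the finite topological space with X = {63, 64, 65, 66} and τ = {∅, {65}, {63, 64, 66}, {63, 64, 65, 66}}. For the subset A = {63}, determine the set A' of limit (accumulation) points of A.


A' = {64, 66}

For each x ∈ X, list the open sets U ∈ τ with x ∈ U, then check whether U ∩ (A ∖ {x}) ≠ ∅ for every such U.
  x = 63: open {63, 64, 66} ∋ x has {63, 64, 66} ∩ (A ∖ {63}) = ∅, so x is NOT a limit point.
  x = 64: opens ∋ x are {63, 64, 66}, {63, 64, 65, 66}; each meets A ∖ {64}, so x IS a limit point.
  x = 65: open {65} ∋ x has {65} ∩ (A ∖ {65}) = ∅, so x is NOT a limit point.
  x = 66: opens ∋ x are {63, 64, 66}, {63, 64, 65, 66}; each meets A ∖ {66}, so x IS a limit point.
Collecting: A' = {64, 66}.


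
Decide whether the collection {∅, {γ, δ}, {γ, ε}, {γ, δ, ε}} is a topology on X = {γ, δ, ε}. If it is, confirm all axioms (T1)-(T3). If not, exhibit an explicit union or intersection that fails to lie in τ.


τ is NOT a topology on X.

Axiom (T1): ∅ ∈ τ? Yes; X ∈ τ? Yes.
Axiom (T2/T3): check pairwise unions and intersections of members of τ.
Counterexample for (T3): {γ, δ} ∩ {γ, ε} = {γ} ∉ τ. Therefore τ is NOT a topology.


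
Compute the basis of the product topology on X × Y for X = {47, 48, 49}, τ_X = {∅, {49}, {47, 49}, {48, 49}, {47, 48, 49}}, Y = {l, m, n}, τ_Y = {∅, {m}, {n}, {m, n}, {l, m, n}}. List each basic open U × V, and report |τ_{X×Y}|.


Basis B = {∅ × ∅, {49} × {m}, {49} × {n}, {47, 49} × {m}, {47, 49} × {n}, {48, 49} × {m}, {48, 49} × {n}, {49} × {m, n}, {47, 48, 49} × {m}, {47, 48, 49} × {n}, {49} × {l, m, n}, {47, 49} × {m, n}, {48, 49} × {m, n}, {47, 49} × {l, m, n}, {47, 48, 49} × {m, n}, {48, 49} × {l, m, n}, {47, 48, 49} × {l, m, n}}; |τ_{X×Y}| = 50.

Enumerate products U × V with U ∈ τ_X, V ∈ τ_Y (deduplicated):
  ∅ × ∅ = {} (∅)
  {49} × {m} = {(49,m)}
  {49} × {n} = {(49,n)}
  {47, 49} × {m} = {(47,m), (49,m)}
  {47, 49} × {n} = {(47,n), (49,n)}
  {48, 49} × {m} = {(48,m), (49,m)}
  {48, 49} × {n} = {(48,n), (49,n)}
  {49} × {m, n} = {(49,m), (49,n)}
  {47, 48, 49} × {m} = {(47,m), (48,m), (49,m)}
  {47, 48, 49} × {n} = {(47,n), (48,n), (49,n)}
  {49} × {l, m, n} = {(49,l), (49,m), (49,n)}
  {47, 49} × {m, n} = {(47,m), (47,n), (49,m), (49,n)}
  {48, 49} × {m, n} = {(48,m), (48,n), (49,m), (49,n)}
  {47, 49} × {l, m, n} = {(47,l), (47,m), (47,n), (49,l), (49,m), (49,n)}
  {47, 48, 49} × {m, n} = {(47,m), (47,n), (48,m), (48,n), (49,m), (49,n)}
  {48, 49} × {l, m, n} = {(48,l), (48,m), (48,n), (49,l), (49,m), (49,n)}
  {47, 48, 49} × {l, m, n} = {(47,l), (47,m), (47,n), (48,l), (48,m), (48,n), (49,l), (49,m), (49,n)}
These 17 distinct sets form the basis B.
Close under arbitrary unions to get τ_{X×Y}; counting gives |τ_{X×Y}| = 50.


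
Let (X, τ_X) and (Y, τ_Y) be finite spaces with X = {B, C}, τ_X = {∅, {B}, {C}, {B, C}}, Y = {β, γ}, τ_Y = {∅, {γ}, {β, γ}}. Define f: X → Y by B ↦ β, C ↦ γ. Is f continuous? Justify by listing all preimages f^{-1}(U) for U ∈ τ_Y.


f IS continuous.

Compute f^{-1}(U) for each U ∈ τ_Y:
  U = ∅: f^{-1}(U) = ∅ ∈ τ_X ✓.
  U = {γ}: f^{-1}(U) = {C} ∈ τ_X ✓.
  U = {β, γ}: f^{-1}(U) = {B, C} ∈ τ_X ✓.
Every preimage lies in τ_X, so f IS continuous.


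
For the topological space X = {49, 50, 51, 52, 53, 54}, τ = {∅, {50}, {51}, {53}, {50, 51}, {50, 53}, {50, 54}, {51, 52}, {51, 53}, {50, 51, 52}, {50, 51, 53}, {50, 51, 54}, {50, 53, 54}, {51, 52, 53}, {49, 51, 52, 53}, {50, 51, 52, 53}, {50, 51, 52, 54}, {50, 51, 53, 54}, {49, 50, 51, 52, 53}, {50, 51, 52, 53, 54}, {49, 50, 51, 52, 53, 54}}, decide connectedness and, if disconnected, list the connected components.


(X, τ) is disconnected; components = [{50, 54}, {49, 51, 52, 53}].

Find clopen sets (U ∈ τ with X ∖ U ∈ τ):
  U = ∅, X ∖ U = {49, 50, 51, 52, 53, 54} — both open, so U is clopen.
  U = {50, 54}, X ∖ U = {49, 51, 52, 53} — both open, so U is clopen.
  U = {49, 51, 52, 53}, X ∖ U = {50, 54} — both open, so U is clopen.
  U = {49, 50, 51, 52, 53, 54}, X ∖ U = ∅ — both open, so U is clopen.
Nontrivial clopen(s) exist: e.g. {49, 51, 52, 53}. So (X, τ) is disconnected.
Compute connected components by grouping points that agree on all clopens:
  component: {50, 54}
  component: {49, 51, 52, 53}


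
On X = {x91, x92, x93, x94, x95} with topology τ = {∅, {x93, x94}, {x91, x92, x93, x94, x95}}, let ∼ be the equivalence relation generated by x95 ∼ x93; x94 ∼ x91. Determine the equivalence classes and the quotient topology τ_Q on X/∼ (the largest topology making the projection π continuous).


X/∼ = {[x91=x94], [x92], [x93=x95]}; |τ_Q| = 2.

Equivalence classes: [x91=x94], [x92], [x93=x95].
Quotient map π: X → X/∼ sends x91 ↦ [x91=x94], x92 ↦ [x92], x93 ↦ [x93=x95], x94 ↦ [x91=x94], x95 ↦ [x93=x95].
For each subset V ⊆ X/∼, compute π^{-1}(V) ⊆ X and check whether π^{-1}(V) ∈ τ. V is open in τ_Q iff π^{-1}(V) ∈ τ.
  V = {}: π^{-1}(V) = ∅ ∈ τ ✓.
  V = {[x91=x94]}: π^{-1}(V) = {x91, x94} ∉ τ ✗.
  V = {[x92]}: π^{-1}(V) = {x92} ∉ τ ✗.
  V = {[x91=x94], [x92]}: π^{-1}(V) = {x91, x92, x94} ∉ τ ✗.
  V = {[x93=x95]}: π^{-1}(V) = {x93, x95} ∉ τ ✗.
  V = {[x91=x94], [x93=x95]}: π^{-1}(V) = {x91, x93, x94, x95} ∉ τ ✗.
  V = {[x92], [x93=x95]}: π^{-1}(V) = {x92, x93, x95} ∉ τ ✗.
  V = {[x91=x94], [x92], [x93=x95]}: π^{-1}(V) = {x91, x92, x93, x94, x95} ∈ τ ✓.
Open sets in the quotient: τ_Q = {{}, {[x91=x94], [x92], [x93=x95]}} (2 elements).


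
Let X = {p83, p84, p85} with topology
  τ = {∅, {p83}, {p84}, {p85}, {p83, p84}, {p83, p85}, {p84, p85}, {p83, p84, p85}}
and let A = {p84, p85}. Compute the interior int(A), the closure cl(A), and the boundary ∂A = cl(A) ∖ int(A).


int(A) = {p84, p85}, cl(A) = {p84, p85}, ∂A = ∅.

Closed sets in (X, τ) are complements of opens:
  closed(X, τ) = {∅, {p83}, {p84}, {p85}, {p83, p84}, {p83, p85}, {p84, p85}, {p83, p84, p85}}.
int(A) = ⋃ {U ∈ τ : U ⊆ A}. Opens contained in A: ∅, {p84}, {p85}, {p84, p85}.
Taking the union of these: int(A) = {p84, p85}.
cl(A) = ⋂ {C closed : A ⊆ C}. Closed sets containing A: {p84, p85}, {p83, p84, p85}.
Intersecting these: cl(A) = {p84, p85}.
∂A = cl(A) ∖ int(A) = {p84, p85} ∖ {p84, p85} = ∅.


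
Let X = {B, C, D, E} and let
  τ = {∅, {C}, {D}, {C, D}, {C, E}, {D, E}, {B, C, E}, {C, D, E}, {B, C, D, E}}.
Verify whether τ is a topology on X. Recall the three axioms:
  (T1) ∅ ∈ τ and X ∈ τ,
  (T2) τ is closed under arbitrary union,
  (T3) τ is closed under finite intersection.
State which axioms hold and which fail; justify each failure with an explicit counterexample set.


τ is NOT a topology on X.

Axiom (T1): ∅ ∈ τ? Yes; X ∈ τ? Yes.
Axiom (T2/T3): check pairwise unions and intersections of members of τ.
Counterexample for (T3): {C, E} ∩ {D, E} = {E} ∉ τ. Therefore τ is NOT a topology.


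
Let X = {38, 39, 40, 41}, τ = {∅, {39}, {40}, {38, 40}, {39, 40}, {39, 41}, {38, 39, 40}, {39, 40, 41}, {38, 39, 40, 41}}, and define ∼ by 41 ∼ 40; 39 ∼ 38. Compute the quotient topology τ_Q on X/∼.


X/∼ = {[38=39], [40=41]}; |τ_Q| = 2.

Equivalence classes: [38=39], [40=41].
Quotient map π: X → X/∼ sends 38 ↦ [38=39], 39 ↦ [38=39], 40 ↦ [40=41], 41 ↦ [40=41].
For each subset V ⊆ X/∼, compute π^{-1}(V) ⊆ X and check whether π^{-1}(V) ∈ τ. V is open in τ_Q iff π^{-1}(V) ∈ τ.
  V = {}: π^{-1}(V) = ∅ ∈ τ ✓.
  V = {[38=39]}: π^{-1}(V) = {38, 39} ∉ τ ✗.
  V = {[40=41]}: π^{-1}(V) = {40, 41} ∉ τ ✗.
  V = {[38=39], [40=41]}: π^{-1}(V) = {38, 39, 40, 41} ∈ τ ✓.
Open sets in the quotient: τ_Q = {{}, {[38=39], [40=41]}} (2 elements).


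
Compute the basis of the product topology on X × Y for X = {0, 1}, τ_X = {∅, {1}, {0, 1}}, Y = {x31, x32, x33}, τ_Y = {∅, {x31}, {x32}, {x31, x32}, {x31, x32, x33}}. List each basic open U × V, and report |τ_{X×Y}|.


Basis B = {∅ × ∅, {1} × {x31}, {1} × {x32}, {0, 1} × {x31}, {0, 1} × {x32}, {1} × {x31, x32}, {1} × {x31, x32, x33}, {0, 1} × {x31, x32}, {0, 1} × {x31, x32, x33}}; |τ_{X×Y}| = 14.

Enumerate products U × V with U ∈ τ_X, V ∈ τ_Y (deduplicated):
  ∅ × ∅ = {} (∅)
  {1} × {x31} = {(1,x31)}
  {1} × {x32} = {(1,x32)}
  {0, 1} × {x31} = {(0,x31), (1,x31)}
  {0, 1} × {x32} = {(0,x32), (1,x32)}
  {1} × {x31, x32} = {(1,x31), (1,x32)}
  {1} × {x31, x32, x33} = {(1,x31), (1,x32), (1,x33)}
  {0, 1} × {x31, x32} = {(0,x31), (0,x32), (1,x31), (1,x32)}
  {0, 1} × {x31, x32, x33} = {(0,x31), (0,x32), (0,x33), (1,x31), (1,x32), (1,x33)}
These 9 distinct sets form the basis B.
Close under arbitrary unions to get τ_{X×Y}; counting gives |τ_{X×Y}| = 14.


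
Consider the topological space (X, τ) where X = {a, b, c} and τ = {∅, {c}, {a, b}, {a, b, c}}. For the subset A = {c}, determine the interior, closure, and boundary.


int(A) = {c}, cl(A) = {c}, ∂A = ∅.

Closed sets in (X, τ) are complements of opens:
  closed(X, τ) = {∅, {c}, {a, b}, {a, b, c}}.
int(A) = ⋃ {U ∈ τ : U ⊆ A}. Opens contained in A: ∅, {c}.
Taking the union of these: int(A) = {c}.
cl(A) = ⋂ {C closed : A ⊆ C}. Closed sets containing A: {c}, {a, b, c}.
Intersecting these: cl(A) = {c}.
∂A = cl(A) ∖ int(A) = {c} ∖ {c} = ∅.


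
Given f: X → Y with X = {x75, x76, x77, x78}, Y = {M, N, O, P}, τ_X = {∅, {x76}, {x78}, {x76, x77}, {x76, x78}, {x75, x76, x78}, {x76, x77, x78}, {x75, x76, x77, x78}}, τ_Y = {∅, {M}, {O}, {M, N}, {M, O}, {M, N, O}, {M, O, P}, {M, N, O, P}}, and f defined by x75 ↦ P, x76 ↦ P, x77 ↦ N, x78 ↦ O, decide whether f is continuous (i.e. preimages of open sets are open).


f is NOT continuous.

Compute f^{-1}(U) for each U ∈ τ_Y:
  U = ∅: f^{-1}(U) = ∅ ∈ τ_X ✓.
  U = {M}: f^{-1}(U) = ∅ ∈ τ_X ✓.
  U = {O}: f^{-1}(U) = {x78} ∈ τ_X ✓.
  U = {M, N}: f^{-1}(U) = {x77} ∉ τ_X ✗.
  U = {M, O}: f^{-1}(U) = {x78} ∈ τ_X ✓.
  U = {M, N, O}: f^{-1}(U) = {x77, x78} ∉ τ_X ✗.
  U = {M, O, P}: f^{-1}(U) = {x75, x76, x78} ∈ τ_X ✓.
  U = {M, N, O, P}: f^{-1}(U) = {x75, x76, x77, x78} ∈ τ_X ✓.
Found U = {M, N} with f^{-1}(U) = {x77} not in τ_X. Therefore f is NOT continuous.


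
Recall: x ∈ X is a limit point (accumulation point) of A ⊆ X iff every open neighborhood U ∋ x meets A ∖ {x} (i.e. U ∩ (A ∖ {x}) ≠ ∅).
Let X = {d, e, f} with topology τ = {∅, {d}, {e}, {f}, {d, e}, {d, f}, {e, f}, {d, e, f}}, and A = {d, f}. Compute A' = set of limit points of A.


A' = ∅

For each x ∈ X, list the open sets U ∈ τ with x ∈ U, then check whether U ∩ (A ∖ {x}) ≠ ∅ for every such U.
  x = d: open {d} ∋ x has {d} ∩ (A ∖ {d}) = ∅, so x is NOT a limit point.
  x = e: open {e} ∋ x has {e} ∩ (A ∖ {e}) = ∅, so x is NOT a limit point.
  x = f: open {f} ∋ x has {f} ∩ (A ∖ {f}) = ∅, so x is NOT a limit point.
Collecting: A' = ∅.


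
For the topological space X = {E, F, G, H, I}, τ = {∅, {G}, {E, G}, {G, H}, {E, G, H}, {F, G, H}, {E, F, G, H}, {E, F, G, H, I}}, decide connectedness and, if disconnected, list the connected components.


(X, τ) is connected.

Find clopen sets (U ∈ τ with X ∖ U ∈ τ):
  U = ∅, X ∖ U = {E, F, G, H, I} — both open, so U is clopen.
  U = {E, F, G, H, I}, X ∖ U = ∅ — both open, so U is clopen.
Only trivial clopens (∅ and X) exist, so (X, τ) is connected.
Compute connected components by grouping points that agree on all clopens:
  component: {E, F, G, H, I}


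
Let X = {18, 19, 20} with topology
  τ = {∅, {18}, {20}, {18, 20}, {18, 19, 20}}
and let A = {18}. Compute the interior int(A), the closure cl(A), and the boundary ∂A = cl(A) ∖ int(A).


int(A) = {18}, cl(A) = {18, 19}, ∂A = {19}.

Closed sets in (X, τ) are complements of opens:
  closed(X, τ) = {∅, {19}, {18, 19}, {19, 20}, {18, 19, 20}}.
int(A) = ⋃ {U ∈ τ : U ⊆ A}. Opens contained in A: ∅, {18}.
Taking the union of these: int(A) = {18}.
cl(A) = ⋂ {C closed : A ⊆ C}. Closed sets containing A: {18, 19}, {18, 19, 20}.
Intersecting these: cl(A) = {18, 19}.
∂A = cl(A) ∖ int(A) = {18, 19} ∖ {18} = {19}.


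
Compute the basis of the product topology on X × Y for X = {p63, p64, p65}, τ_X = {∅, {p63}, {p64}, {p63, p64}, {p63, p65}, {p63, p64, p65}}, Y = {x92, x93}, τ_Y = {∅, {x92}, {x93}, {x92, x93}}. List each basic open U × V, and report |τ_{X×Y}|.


Basis B = {∅ × ∅, {p63} × {x92}, {p63} × {x93}, {p64} × {x92}, {p64} × {x93}, {p63} × {x92, x93}, {p63, p64} × {x92}, {p63, p65} × {x92}, {p63, p64} × {x93}, {p63, p65} × {x93}, {p64} × {x92, x93}, {p63, p64, p65} × {x92}, {p63, p64, p65} × {x93}, {p63, p64} × {x92, x93}, {p63, p65} × {x92, x93}, {p63, p64, p65} × {x92, x93}}; |τ_{X×Y}| = 36.

Enumerate products U × V with U ∈ τ_X, V ∈ τ_Y (deduplicated):
  ∅ × ∅ = {} (∅)
  {p63} × {x92} = {(p63,x92)}
  {p63} × {x93} = {(p63,x93)}
  {p64} × {x92} = {(p64,x92)}
  {p64} × {x93} = {(p64,x93)}
  {p63} × {x92, x93} = {(p63,x92), (p63,x93)}
  {p63, p64} × {x92} = {(p63,x92), (p64,x92)}
  {p63, p65} × {x92} = {(p63,x92), (p65,x92)}
  {p63, p64} × {x93} = {(p63,x93), (p64,x93)}
  {p63, p65} × {x93} = {(p63,x93), (p65,x93)}
  {p64} × {x92, x93} = {(p64,x92), (p64,x93)}
  {p63, p64, p65} × {x92} = {(p63,x92), (p64,x92), (p65,x92)}
  {p63, p64, p65} × {x93} = {(p63,x93), (p64,x93), (p65,x93)}
  {p63, p64} × {x92, x93} = {(p63,x92), (p63,x93), (p64,x92), (p64,x93)}
  {p63, p65} × {x92, x93} = {(p63,x92), (p63,x93), (p65,x92), (p65,x93)}
  {p63, p64, p65} × {x92, x93} = {(p63,x92), (p63,x93), (p64,x92), (p64,x93), (p65,x92), (p65,x93)}
These 16 distinct sets form the basis B.
Close under arbitrary unions to get τ_{X×Y}; counting gives |τ_{X×Y}| = 36.


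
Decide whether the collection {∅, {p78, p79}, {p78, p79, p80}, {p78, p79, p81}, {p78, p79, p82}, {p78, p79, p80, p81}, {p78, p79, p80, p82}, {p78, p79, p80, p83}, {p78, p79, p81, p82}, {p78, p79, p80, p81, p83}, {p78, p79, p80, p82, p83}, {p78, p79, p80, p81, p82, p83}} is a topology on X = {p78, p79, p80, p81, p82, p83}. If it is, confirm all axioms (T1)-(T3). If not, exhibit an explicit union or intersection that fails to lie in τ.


τ is NOT a topology on X.

Axiom (T1): ∅ ∈ τ? Yes; X ∈ τ? Yes.
Axiom (T2/T3): check pairwise unions and intersections of members of τ.
Counterexample for (T2): {p78, p79, p80} ∪ {p78, p79, p81, p82} = {p78, p79, p80, p81, p82} ∉ τ. Therefore τ is NOT a topology.


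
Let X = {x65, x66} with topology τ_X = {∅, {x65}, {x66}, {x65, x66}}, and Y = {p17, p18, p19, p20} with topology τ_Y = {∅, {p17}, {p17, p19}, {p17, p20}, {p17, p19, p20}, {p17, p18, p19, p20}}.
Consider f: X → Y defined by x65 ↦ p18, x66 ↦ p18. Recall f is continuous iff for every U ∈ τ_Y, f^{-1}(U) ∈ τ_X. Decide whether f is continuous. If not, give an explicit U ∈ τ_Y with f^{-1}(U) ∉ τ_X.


f IS continuous.

Compute f^{-1}(U) for each U ∈ τ_Y:
  U = ∅: f^{-1}(U) = ∅ ∈ τ_X ✓.
  U = {p17}: f^{-1}(U) = ∅ ∈ τ_X ✓.
  U = {p17, p19}: f^{-1}(U) = ∅ ∈ τ_X ✓.
  U = {p17, p20}: f^{-1}(U) = ∅ ∈ τ_X ✓.
  U = {p17, p19, p20}: f^{-1}(U) = ∅ ∈ τ_X ✓.
  U = {p17, p18, p19, p20}: f^{-1}(U) = {x65, x66} ∈ τ_X ✓.
Every preimage lies in τ_X, so f IS continuous.


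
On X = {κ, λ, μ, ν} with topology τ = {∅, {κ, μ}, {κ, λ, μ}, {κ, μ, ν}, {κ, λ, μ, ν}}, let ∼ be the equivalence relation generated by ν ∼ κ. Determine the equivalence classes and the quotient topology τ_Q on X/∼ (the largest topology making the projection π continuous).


X/∼ = {[κ=ν], [λ], [μ]}; |τ_Q| = 3.

Equivalence classes: [κ=ν], [λ], [μ].
Quotient map π: X → X/∼ sends κ ↦ [κ=ν], λ ↦ [λ], μ ↦ [μ], ν ↦ [κ=ν].
For each subset V ⊆ X/∼, compute π^{-1}(V) ⊆ X and check whether π^{-1}(V) ∈ τ. V is open in τ_Q iff π^{-1}(V) ∈ τ.
  V = {}: π^{-1}(V) = ∅ ∈ τ ✓.
  V = {[κ=ν]}: π^{-1}(V) = {κ, ν} ∉ τ ✗.
  V = {[λ]}: π^{-1}(V) = {λ} ∉ τ ✗.
  V = {[κ=ν], [λ]}: π^{-1}(V) = {κ, λ, ν} ∉ τ ✗.
  V = {[μ]}: π^{-1}(V) = {μ} ∉ τ ✗.
  V = {[κ=ν], [μ]}: π^{-1}(V) = {κ, μ, ν} ∈ τ ✓.
  V = {[λ], [μ]}: π^{-1}(V) = {λ, μ} ∉ τ ✗.
  V = {[κ=ν], [λ], [μ]}: π^{-1}(V) = {κ, λ, μ, ν} ∈ τ ✓.
Open sets in the quotient: τ_Q = {{}, {[κ=ν], [μ]}, {[κ=ν], [λ], [μ]}} (3 elements).


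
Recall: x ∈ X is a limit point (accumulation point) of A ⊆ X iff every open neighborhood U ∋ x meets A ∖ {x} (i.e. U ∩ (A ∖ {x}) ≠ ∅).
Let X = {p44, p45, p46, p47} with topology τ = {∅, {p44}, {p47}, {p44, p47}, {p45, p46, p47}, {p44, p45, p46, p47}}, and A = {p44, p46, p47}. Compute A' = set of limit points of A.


A' = {p45, p46}

For each x ∈ X, list the open sets U ∈ τ with x ∈ U, then check whether U ∩ (A ∖ {x}) ≠ ∅ for every such U.
  x = p44: open {p44} ∋ x has {p44} ∩ (A ∖ {p44}) = ∅, so x is NOT a limit point.
  x = p45: opens ∋ x are {p45, p46, p47}, {p44, p45, p46, p47}; each meets A ∖ {p45}, so x IS a limit point.
  x = p46: opens ∋ x are {p45, p46, p47}, {p44, p45, p46, p47}; each meets A ∖ {p46}, so x IS a limit point.
  x = p47: open {p47} ∋ x has {p47} ∩ (A ∖ {p47}) = ∅, so x is NOT a limit point.
Collecting: A' = {p45, p46}.
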